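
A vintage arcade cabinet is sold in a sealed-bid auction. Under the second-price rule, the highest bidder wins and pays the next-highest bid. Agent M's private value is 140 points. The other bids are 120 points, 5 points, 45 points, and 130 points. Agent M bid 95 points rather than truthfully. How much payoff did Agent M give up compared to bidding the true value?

Payoff forgone: 10 points.

The highest competing bid is 130 points.
Bidding truthfully at 140 points: Agent M has the top bid, wins, and pays the second-highest bid 130 points. Payoff = 140 points − 130 points = 10 points.
Bidding 95 points: the top bid is 130 points (a rival), so Agent M loses. Payoff = 0 points.
Regret = truthful payoff − actual payoff = 10 points − 0 points = 10 points.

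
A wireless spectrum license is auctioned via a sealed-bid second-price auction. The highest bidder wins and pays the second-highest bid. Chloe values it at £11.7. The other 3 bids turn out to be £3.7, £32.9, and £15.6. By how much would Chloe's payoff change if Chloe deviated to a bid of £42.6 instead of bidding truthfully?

The highest competing bid is £32.9.
Bidding truthfully at £11.7: the top bid is £32.9 (a rival), so Chloe loses. Payoff = £0.0.
Bidding £42.6: Chloe has the top bid, wins, and pays the second-highest bid £32.9. Payoff = £11.7 − £32.9 = -£21.2.
Change = -£21.2 − £0.0 = -£21.2.

Change in payoff: -£21.2.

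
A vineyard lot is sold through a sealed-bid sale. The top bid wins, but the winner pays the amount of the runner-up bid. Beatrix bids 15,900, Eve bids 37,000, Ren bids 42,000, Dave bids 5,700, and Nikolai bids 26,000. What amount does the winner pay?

The winner pays 37,000.

Sorted high to low: Ren 42,000; Eve 37,000; Nikolai 26,000; Beatrix 15,900; Dave 5,700.
Ren has the highest bid, so Ren wins.
The second-highest bid is 37,000, so that is what Ren pays.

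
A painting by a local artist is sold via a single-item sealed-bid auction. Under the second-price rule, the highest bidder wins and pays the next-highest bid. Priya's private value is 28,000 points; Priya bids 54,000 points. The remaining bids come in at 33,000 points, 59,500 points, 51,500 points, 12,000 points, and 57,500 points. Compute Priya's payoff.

Highest competing bid: 59,500 points.
Priya's bid 54,000 points is not the highest, so Priya loses, pays nothing, and earns zero payoff.

Payoff = 0 points.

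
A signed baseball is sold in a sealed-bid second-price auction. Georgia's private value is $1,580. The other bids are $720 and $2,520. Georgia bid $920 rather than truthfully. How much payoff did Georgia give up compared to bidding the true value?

Regret: $0.

The highest competing bid is $2,520.
Bidding truthfully at $1,580: the top bid is $2,520 (a rival), so Georgia loses. Payoff = $0.
Bidding $920: the top bid is $2,520 (a rival), so Georgia loses. Payoff = $0.
Regret = truthful payoff − actual payoff = $0 − $0 = $0.
The bid only affects whether you win, not the price — here both bids land on the same side of the top rival bid, so the deviation is payoff-neutral.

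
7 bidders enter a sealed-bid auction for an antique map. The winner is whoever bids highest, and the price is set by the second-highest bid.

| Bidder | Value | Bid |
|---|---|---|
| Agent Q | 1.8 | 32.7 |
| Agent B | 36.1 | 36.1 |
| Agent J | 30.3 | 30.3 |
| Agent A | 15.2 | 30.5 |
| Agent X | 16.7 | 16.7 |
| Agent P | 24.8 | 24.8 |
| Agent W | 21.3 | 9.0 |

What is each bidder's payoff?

Sorted high to low: Agent B 36.1, then Agent Q 32.7, then Agent A 30.5, then Agent J 30.3, then Agent P 24.8, then Agent X 16.7, then Agent W 9.0.
Agent B has the top bid and wins; the price is the second-highest bid, 32.7.
Agent B's payoff = 36.1 − 32.7 = 3.4. All other bidders lose, so their payoff is 0.

Agent Q 0.0, Agent B 3.4, Agent J 0.0, Agent A 0.0, Agent X 0.0, Agent P 0.0, Agent W 0.0.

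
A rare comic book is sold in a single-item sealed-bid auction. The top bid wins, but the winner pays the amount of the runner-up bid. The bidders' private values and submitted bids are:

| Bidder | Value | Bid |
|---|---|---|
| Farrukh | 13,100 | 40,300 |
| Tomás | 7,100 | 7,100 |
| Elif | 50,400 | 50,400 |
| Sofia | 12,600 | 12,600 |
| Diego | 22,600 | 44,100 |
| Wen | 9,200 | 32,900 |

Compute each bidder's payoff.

Ranking the bids: Elif 50,400; Diego 44,100; Farrukh 40,300; Wen 32,900; Sofia 12,600; Tomás 7,100.
Elif has the top bid and wins; the price is the second-highest bid, 44,100.
Elif's payoff = 50,400 − 44,100 = 6,300. All other bidders lose, so their payoff is 0.

Farrukh 0, Tomás 0, Elif 6,300, Sofia 0, Diego 0, Wen 0.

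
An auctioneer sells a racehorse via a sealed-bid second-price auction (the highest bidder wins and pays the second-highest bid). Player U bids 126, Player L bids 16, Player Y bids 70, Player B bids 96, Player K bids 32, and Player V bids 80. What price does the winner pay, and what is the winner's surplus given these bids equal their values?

Sorted high to low: Player U 126; Player B 96; Player V 80; Player Y 70; Player K 32; Player L 16.
Player U is the highest bidder, so Player U wins.
Under the second-price rule, the price is the second-highest bid: 96.
Surplus = 126 − 96 = 30.

The winner pays 96 for a surplus of 30.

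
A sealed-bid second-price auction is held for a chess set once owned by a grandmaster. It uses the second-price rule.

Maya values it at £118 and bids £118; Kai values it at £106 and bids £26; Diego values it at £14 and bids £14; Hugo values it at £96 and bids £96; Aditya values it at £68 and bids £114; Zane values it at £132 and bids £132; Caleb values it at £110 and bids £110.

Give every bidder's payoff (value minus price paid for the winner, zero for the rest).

Maya £0, Kai £0, Diego £0, Hugo £0, Aditya £0, Zane £14, Caleb £0.

Ordered from highest: Zane £132; Maya £118; Aditya £114; Caleb £110; Hugo £96; Kai £26; Diego £14.
Zane has the top bid and wins; the price is the second-highest bid, £118.
Zane's payoff = £132 − £118 = £14. All other bidders lose, so their payoff is 0.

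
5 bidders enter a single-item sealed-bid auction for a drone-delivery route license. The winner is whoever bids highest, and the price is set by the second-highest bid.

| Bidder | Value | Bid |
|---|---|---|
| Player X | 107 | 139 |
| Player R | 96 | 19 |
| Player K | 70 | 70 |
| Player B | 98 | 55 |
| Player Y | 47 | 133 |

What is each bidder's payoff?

Ranking the bids: Player X 139; Player Y 133; Player K 70; Player B 55; Player R 19.
Player X has the top bid and wins; the price is the second-highest bid, 133.
Player X's payoff = 107 − 133 = -26. All other bidders lose, so their payoff is 0.

Player X -26, Player R 0, Player K 0, Player B 0, Player Y 0.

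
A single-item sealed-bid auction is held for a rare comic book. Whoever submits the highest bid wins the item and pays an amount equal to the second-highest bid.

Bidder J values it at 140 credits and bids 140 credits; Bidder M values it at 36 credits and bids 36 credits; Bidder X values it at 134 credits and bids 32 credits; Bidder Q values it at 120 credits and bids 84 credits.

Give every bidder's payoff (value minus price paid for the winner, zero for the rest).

Ordered from highest: Bidder J 140 credits > Bidder Q 84 credits > Bidder M 36 credits > Bidder X 32 credits.
Bidder J has the top bid and wins; the price is the second-highest bid, 84 credits.
Bidder J's payoff = 140 credits − 84 credits = 56 credits. All other bidders lose, so their payoff is 0.

Payoffs: Bidder J 56 credits, Bidder M 0 credits, Bidder X 0 credits, Bidder Q 0 credits.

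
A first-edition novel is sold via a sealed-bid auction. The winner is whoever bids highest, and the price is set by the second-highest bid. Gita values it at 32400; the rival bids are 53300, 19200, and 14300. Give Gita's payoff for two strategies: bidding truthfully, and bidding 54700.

(a) 0  (b) -20900

The highest competing bid is 53300.
Bidding truthfully at 32400: the top bid is 53300 (a rival), so Gita loses. Payoff = 0.
Bidding 54700: Gita has the top bid, wins, and pays the second-highest bid 53300. Payoff = 32400 − 53300 = -20900.
This is the dominant-strategy logic: truthful bidding weakly beats any alternative.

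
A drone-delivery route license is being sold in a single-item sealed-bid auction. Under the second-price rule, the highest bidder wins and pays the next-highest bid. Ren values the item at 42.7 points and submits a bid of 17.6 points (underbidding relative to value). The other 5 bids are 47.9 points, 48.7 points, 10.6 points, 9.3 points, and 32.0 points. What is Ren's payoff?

Highest competing bid: 48.7 points.
Ren's bid 17.6 points is not the highest, so Ren loses, pays nothing, and earns zero payoff.

0.0 points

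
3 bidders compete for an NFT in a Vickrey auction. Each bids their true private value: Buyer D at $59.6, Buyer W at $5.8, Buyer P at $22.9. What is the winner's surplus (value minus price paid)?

Winner's surplus: $36.7.

Ordered from highest: Buyer D $59.6; Buyer P $22.9; Buyer W $5.8.
Buyer D wins with the top bid and pays the second-highest, $22.9.
Surplus = $59.6 − $22.9 = $36.7.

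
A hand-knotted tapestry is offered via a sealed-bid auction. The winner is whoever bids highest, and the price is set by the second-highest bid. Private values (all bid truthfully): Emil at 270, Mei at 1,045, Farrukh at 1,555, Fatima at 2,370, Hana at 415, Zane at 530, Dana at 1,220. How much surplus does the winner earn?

Bids in descending order: Fatima 2,370 > Farrukh 1,555 > Dana 1,220 > Mei 1,045 > Zane 530 > Hana 415 > Emil 270.
Fatima wins with the top bid and pays the second-highest, 1,555.
Surplus = 2,370 − 1,555 = 815.

815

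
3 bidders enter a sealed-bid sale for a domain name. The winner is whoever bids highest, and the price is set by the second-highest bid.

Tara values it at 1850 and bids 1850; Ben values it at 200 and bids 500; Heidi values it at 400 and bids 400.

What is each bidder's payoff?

Ranking the bids: Tara 1850, then Ben 500, then Heidi 400.
Tara has the top bid and wins; the price is the second-highest bid, 500.
Tara's payoff = 1850 − 500 = 1350. All other bidders lose, so their payoff is 0.

Tara 1350, Ben 0, Heidi 0.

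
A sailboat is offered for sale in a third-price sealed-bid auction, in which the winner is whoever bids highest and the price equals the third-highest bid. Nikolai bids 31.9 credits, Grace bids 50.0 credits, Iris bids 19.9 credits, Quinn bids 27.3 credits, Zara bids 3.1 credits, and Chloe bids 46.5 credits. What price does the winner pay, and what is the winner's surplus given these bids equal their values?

The winner pays 31.9 credits for a surplus of 18.1 credits.

Ordered from highest: Grace 50.0 credits > Chloe 46.5 credits > Nikolai 31.9 credits > Quinn 27.3 credits > Iris 19.9 credits > Zara 3.1 credits.
Grace is the highest bidder, so Grace wins.
Under the third-price rule, the price is the third-highest bid: 31.9 credits.
Surplus = 50.0 credits − 31.9 credits = 18.1 credits.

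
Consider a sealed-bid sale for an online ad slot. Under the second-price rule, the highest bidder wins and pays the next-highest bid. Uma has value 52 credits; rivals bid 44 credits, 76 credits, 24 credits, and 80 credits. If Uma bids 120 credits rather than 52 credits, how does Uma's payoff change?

-28 credits

The highest competing bid is 80 credits.
Bidding truthfully at 52 credits: the top bid is 80 credits (a rival), so Uma loses. Payoff = 0 credits.
Bidding 120 credits: Uma has the top bid, wins, and pays the second-highest bid 80 credits. Payoff = 52 credits − 80 credits = -28 credits.
Change = -28 credits − 0 credits = -28 credits.
This is the dominant-strategy logic: truthful bidding weakly beats any alternative.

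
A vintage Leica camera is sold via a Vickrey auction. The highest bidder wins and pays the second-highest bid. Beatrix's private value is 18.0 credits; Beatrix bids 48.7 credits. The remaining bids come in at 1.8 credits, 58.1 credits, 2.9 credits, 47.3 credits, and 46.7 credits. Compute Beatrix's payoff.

0.0 credits

Highest competing bid: 58.1 credits.
Beatrix's bid 48.7 credits is not the highest, so Beatrix loses, pays nothing, and earns zero payoff.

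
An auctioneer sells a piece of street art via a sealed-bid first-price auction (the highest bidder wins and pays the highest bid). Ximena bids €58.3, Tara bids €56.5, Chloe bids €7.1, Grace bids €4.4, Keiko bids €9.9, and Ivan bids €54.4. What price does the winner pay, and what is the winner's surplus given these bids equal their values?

Ranking the bids: Ximena €58.3 > Tara €56.5 > Ivan €54.4 > Keiko €9.9 > Chloe €7.1 > Grace €4.4.
Ximena is the highest bidder, so Ximena wins.
Under the first-price rule, the price is the highest bid: €58.3.
Surplus = €58.3 − €58.3 = €0.0.

The winner pays €58.3 for a surplus of €0.0.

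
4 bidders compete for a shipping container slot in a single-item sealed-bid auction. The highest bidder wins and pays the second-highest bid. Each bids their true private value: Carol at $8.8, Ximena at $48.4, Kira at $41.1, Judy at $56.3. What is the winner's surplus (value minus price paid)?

Ordered from highest: Judy $56.3, then Ximena $48.4, then Kira $41.1, then Carol $8.8.
Judy wins with the top bid and pays the second-highest, $48.4.
Surplus = $56.3 − $48.4 = $7.9.

$7.9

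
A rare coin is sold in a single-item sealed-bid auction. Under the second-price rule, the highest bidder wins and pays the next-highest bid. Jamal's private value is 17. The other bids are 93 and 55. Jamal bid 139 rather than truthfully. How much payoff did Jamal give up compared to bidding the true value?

The highest competing bid is 93.
Bidding truthfully at 17: the top bid is 93 (a rival), so Jamal loses. Payoff = 0.
Bidding 139: Jamal has the top bid, wins, and pays the second-highest bid 93. Payoff = 17 − 93 = -76.
Regret = truthful payoff − actual payoff = 0 − -76 = 76.

Regret: 76.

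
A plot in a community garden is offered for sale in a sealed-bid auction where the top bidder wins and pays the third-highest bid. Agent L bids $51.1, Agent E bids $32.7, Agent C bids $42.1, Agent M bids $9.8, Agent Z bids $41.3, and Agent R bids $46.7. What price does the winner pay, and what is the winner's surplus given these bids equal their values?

The winner pays $42.1 for a surplus of $9.0.

Bids in descending order: Agent L $51.1, then Agent R $46.7, then Agent C $42.1, then Agent Z $41.3, then Agent E $32.7, then Agent M $9.8.
Agent L is the highest bidder, so Agent L wins.
Under the third-price rule, the price is the third-highest bid: $42.1.
Surplus = $51.1 − $42.1 = $9.0.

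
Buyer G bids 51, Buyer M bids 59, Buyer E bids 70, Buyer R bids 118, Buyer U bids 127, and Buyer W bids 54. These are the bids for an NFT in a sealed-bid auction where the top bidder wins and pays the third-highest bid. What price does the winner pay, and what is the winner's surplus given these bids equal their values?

Ordered from highest: Buyer U 127; Buyer R 118; Buyer E 70; Buyer M 59; Buyer W 54; Buyer G 51.
Buyer U is the highest bidder, so Buyer U wins.
Under the third-price rule, the price is the third-highest bid: 70.
Surplus = 127 − 70 = 57.

The winner pays 70 for a surplus of 57.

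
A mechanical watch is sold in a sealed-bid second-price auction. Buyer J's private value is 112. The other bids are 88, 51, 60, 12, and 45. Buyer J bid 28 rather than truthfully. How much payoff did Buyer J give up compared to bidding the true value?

24

The highest competing bid is 88.
Bidding truthfully at 112: Buyer J has the top bid, wins, and pays the second-highest bid 88. Payoff = 112 − 88 = 24.
Bidding 28: the top bid is 88 (a rival), so Buyer J loses. Payoff = 0.
Regret = truthful payoff − actual payoff = 24 − 0 = 24.
Deviating from a truthful bid can only lose payoff in a second-price auction — never gain.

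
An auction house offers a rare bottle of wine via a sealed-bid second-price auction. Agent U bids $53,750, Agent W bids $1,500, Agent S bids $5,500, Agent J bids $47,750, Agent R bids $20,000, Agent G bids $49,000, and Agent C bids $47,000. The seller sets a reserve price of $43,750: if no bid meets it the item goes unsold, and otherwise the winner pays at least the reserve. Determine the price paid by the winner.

The winner pays $49,000.

Ranking the bids: Agent U $53,750 > Agent G $49,000 > Agent J $47,750 > Agent C $47,000 > Agent R $20,000 > Agent S $5,500 > Agent W $1,500.
Agent U has the highest bid, so Agent U wins.
The second-highest bid is $49,000, which exceeds the reserve, so that sets the price.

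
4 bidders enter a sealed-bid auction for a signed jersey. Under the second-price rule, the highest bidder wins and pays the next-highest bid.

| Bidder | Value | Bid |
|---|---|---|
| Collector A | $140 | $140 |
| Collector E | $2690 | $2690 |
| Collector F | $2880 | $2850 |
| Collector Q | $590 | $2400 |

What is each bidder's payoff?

Sorted high to low: Collector F $2850; Collector E $2690; Collector Q $2400; Collector A $140.
Collector F has the top bid and wins; the price is the second-highest bid, $2690.
Collector F's payoff = $2880 − $2690 = $190. All other bidders lose, so their payoff is 0.

Collector A $0, Collector E $0, Collector F $190, Collector Q $0.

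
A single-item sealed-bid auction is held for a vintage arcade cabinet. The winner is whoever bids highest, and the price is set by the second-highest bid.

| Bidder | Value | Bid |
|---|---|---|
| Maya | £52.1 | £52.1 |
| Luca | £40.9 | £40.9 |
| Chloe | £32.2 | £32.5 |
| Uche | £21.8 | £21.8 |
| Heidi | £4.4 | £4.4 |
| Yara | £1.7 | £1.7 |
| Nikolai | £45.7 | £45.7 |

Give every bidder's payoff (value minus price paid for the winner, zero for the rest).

Maya £6.4, Luca £0.0, Chloe £0.0, Uche £0.0, Heidi £0.0, Yara £0.0, Nikolai £0.0.

Ordered from highest: Maya £52.1 > Nikolai £45.7 > Luca £40.9 > Chloe £32.5 > Uche £21.8 > Heidi £4.4 > Yara £1.7.
Maya has the top bid and wins; the price is the second-highest bid, £45.7.
Maya's payoff = £52.1 − £45.7 = £6.4. All other bidders lose, so their payoff is 0.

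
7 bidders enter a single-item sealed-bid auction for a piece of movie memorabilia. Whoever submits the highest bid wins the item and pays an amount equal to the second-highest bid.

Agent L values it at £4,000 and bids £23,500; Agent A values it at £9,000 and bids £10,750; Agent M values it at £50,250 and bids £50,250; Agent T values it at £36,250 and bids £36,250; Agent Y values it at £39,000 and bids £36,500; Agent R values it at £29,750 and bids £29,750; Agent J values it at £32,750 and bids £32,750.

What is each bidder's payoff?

Ranking the bids: Agent M £50,250, then Agent Y £36,500, then Agent T £36,250, then Agent J £32,750, then Agent R £29,750, then Agent L £23,500, then Agent A £10,750.
Agent M has the top bid and wins; the price is the second-highest bid, £36,500.
Agent M's payoff = £50,250 − £36,500 = £13,750. All other bidders lose, so their payoff is 0.

Agent L £0, Agent A £0, Agent M £13,750, Agent T £0, Agent Y £0, Agent R £0, Agent J £0.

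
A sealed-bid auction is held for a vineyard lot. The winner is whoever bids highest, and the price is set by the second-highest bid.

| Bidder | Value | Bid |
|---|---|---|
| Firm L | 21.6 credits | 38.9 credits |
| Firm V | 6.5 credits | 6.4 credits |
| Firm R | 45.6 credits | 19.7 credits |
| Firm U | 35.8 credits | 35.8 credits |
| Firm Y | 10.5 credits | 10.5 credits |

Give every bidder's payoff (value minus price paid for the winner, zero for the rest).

Payoffs: Firm L -14.2 credits, Firm V 0.0 credits, Firm R 0.0 credits, Firm U 0.0 credits, Firm Y 0.0 credits.

Sorted high to low: Firm L 38.9 credits, then Firm U 35.8 credits, then Firm R 19.7 credits, then Firm Y 10.5 credits, then Firm V 6.4 credits.
Firm L has the top bid and wins; the price is the second-highest bid, 35.8 credits.
Firm L's payoff = 21.6 credits − 35.8 credits = -14.2 credits. All other bidders lose, so their payoff is 0.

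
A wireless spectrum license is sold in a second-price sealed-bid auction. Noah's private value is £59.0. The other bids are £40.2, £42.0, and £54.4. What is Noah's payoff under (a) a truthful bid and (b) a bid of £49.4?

(a) £4.6  (b) £0.0

The highest competing bid is £54.4.
Bidding truthfully at £59.0: Noah has the top bid, wins, and pays the second-highest bid £54.4. Payoff = £59.0 − £54.4 = £4.6.
Bidding £49.4: the top bid is £54.4 (a rival), so Noah loses. Payoff = £0.0.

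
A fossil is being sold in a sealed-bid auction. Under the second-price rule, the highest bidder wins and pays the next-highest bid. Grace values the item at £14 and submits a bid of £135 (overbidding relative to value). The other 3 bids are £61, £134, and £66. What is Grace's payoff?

Highest competing bid: £134.
Grace's bid £135 is the highest overall, so Grace wins and pays the second-highest bid, £134.
Payoff = value − price = £14 − £134 = -£120.
Overbidding won the item at a price above value — truthful bidding would have avoided this loss.

-£120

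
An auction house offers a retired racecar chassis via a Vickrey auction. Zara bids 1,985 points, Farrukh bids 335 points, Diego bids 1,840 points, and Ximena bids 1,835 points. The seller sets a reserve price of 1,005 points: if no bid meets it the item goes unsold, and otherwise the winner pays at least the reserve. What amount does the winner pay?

The winner pays 1,840 points.

Sorted high to low: Zara 1,985 points > Diego 1,840 points > Ximena 1,835 points > Farrukh 335 points.
Zara has the highest bid, so Zara wins.
The second-highest bid is 1,840 points, which exceeds the reserve, so that sets the price.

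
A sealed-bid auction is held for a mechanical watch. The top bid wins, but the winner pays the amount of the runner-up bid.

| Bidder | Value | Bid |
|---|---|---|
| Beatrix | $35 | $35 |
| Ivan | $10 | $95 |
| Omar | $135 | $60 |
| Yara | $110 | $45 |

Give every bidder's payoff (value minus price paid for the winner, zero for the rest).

Sorted high to low: Ivan $95 > Omar $60 > Yara $45 > Beatrix $35.
Ivan has the top bid and wins; the price is the second-highest bid, $60.
Ivan's payoff = $10 − $60 = -$50. All other bidders lose, so their payoff is 0.

Beatrix $0, Ivan -$50, Omar $0, Yara $0.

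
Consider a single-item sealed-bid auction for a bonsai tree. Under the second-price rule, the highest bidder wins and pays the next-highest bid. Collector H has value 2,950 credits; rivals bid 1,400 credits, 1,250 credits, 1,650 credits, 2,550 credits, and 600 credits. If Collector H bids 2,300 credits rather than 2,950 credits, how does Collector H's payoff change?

The highest competing bid is 2,550 credits.
Bidding truthfully at 2,950 credits: Collector H has the top bid, wins, and pays the second-highest bid 2,550 credits. Payoff = 2,950 credits − 2,550 credits = 400 credits.
Bidding 2,300 credits: the top bid is 2,550 credits (a rival), so Collector H loses. Payoff = 0 credits.
Change = 0 credits − 400 credits = -400 credits.

Change in payoff: -400 credits.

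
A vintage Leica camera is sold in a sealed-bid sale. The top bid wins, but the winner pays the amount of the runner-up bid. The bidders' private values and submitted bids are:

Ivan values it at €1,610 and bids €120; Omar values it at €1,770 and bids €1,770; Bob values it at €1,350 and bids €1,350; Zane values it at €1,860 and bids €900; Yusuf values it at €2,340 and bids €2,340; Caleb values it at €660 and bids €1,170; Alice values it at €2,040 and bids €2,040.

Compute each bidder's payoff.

Payoffs: Ivan €0, Omar €0, Bob €0, Zane €0, Yusuf €300, Caleb €0, Alice €0.

Ranking the bids: Yusuf €2,340, then Alice €2,040, then Omar €1,770, then Bob €1,350, then Caleb €1,170, then Zane €900, then Ivan €120.
Yusuf has the top bid and wins; the price is the second-highest bid, €2,040.
Yusuf's payoff = €2,340 − €2,040 = €300. All other bidders lose, so their payoff is 0.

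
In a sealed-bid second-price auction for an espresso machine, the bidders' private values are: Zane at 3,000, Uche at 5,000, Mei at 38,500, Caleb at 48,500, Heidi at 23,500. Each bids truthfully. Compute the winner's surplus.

Winner's surplus: 10,000.

Sorted high to low: Caleb 48,500, then Mei 38,500, then Heidi 23,500, then Uche 5,000, then Zane 3,000.
Caleb wins with the top bid and pays the second-highest, 38,500.
Surplus = 48,500 − 38,500 = 10,000.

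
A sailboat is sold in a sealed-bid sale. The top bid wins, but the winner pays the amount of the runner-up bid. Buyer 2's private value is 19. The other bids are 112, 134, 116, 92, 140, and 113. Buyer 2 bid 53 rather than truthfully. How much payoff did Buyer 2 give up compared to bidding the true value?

Regret: 0.

The highest competing bid is 140.
Bidding truthfully at 19: the top bid is 140 (a rival), so Buyer 2 loses. Payoff = 0.
Bidding 53: the top bid is 140 (a rival), so Buyer 2 loses. Payoff = 0.
Regret = truthful payoff − actual payoff = 0 − 0 = 0.
The bid only affects whether you win, not the price — here both bids land on the same side of the top rival bid, so the deviation is payoff-neutral.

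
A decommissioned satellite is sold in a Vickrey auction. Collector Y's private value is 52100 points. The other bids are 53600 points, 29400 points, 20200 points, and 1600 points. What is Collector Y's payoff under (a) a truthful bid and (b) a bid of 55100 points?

The highest competing bid is 53600 points.
Bidding truthfully at 52100 points: the top bid is 53600 points (a rival), so Collector Y loses. Payoff = 0 points.
Bidding 55100 points: Collector Y has the top bid, wins, and pays the second-highest bid 53600 points. Payoff = 52100 points − 53600 points = -1500 points.
This is the dominant-strategy logic: truthful bidding weakly beats any alternative.

Truthful: 0 points; alternative: -1500 points.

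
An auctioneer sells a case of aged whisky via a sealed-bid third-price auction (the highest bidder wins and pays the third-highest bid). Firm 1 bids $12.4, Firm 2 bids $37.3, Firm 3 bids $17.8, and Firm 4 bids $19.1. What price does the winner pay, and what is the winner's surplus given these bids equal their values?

The winner pays $17.8 for a surplus of $19.5.

Sorted high to low: Firm 2 $37.3, then Firm 4 $19.1, then Firm 3 $17.8, then Firm 1 $12.4.
Firm 2 is the highest bidder, so Firm 2 wins.
Under the third-price rule, the price is the third-highest bid: $17.8.
Surplus = $37.3 − $17.8 = $19.5.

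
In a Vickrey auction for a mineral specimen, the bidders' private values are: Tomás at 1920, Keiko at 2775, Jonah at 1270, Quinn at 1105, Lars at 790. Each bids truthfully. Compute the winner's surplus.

855

Sorted high to low: Keiko 2775 > Tomás 1920 > Jonah 1270 > Quinn 1105 > Lars 790.
Keiko wins with the top bid and pays the second-highest, 1920.
Surplus = 2775 − 1920 = 855.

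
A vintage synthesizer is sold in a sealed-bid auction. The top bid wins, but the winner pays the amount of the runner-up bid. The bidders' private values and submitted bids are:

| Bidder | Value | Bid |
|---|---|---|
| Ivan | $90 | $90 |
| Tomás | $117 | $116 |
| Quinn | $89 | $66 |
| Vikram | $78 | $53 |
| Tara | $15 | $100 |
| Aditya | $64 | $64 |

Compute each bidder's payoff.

Sorted high to low: Tomás $116, then Tara $100, then Ivan $90, then Quinn $66, then Aditya $64, then Vikram $53.
Tomás has the top bid and wins; the price is the second-highest bid, $100.
Tomás's payoff = $117 − $100 = $17. All other bidders lose, so their payoff is 0.

Ivan $0, Tomás $17, Quinn $0, Vikram $0, Tara $0, Aditya $0.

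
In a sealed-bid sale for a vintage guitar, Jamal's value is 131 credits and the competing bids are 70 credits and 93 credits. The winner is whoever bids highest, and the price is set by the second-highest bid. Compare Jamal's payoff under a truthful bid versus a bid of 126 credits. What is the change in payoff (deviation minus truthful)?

The highest competing bid is 93 credits.
Bidding truthfully at 131 credits: Jamal has the top bid, wins, and pays the second-highest bid 93 credits. Payoff = 131 credits − 93 credits = 38 credits.
Bidding 126 credits: Jamal has the top bid, wins, and pays the second-highest bid 93 credits. Payoff = 131 credits − 93 credits = 38 credits.
Change = 38 credits − 38 credits = 0 credits.
The bid only affects whether you win, not the price — here both bids land on the same side of the top rival bid, so the deviation is payoff-neutral.

0 credits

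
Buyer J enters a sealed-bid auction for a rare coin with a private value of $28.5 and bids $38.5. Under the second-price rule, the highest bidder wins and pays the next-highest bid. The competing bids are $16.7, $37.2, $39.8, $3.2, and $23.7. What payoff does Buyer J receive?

Payoff = $0.0.

Highest competing bid: $39.8.
Buyer J's bid $38.5 is not the highest, so Buyer J loses, pays nothing, and earns zero payoff.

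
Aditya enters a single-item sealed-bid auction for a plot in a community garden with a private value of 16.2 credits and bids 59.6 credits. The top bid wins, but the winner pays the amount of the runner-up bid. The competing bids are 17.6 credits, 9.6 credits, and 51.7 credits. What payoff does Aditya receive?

Payoff = -35.5 credits.

Highest competing bid: 51.7 credits.
Aditya's bid 59.6 credits is the highest overall, so Aditya wins and pays the second-highest bid, 51.7 credits.
Payoff = value − price = 16.2 credits − 51.7 credits = -35.5 credits.
Overbidding won the item at a price above value — truthful bidding would have avoided this loss.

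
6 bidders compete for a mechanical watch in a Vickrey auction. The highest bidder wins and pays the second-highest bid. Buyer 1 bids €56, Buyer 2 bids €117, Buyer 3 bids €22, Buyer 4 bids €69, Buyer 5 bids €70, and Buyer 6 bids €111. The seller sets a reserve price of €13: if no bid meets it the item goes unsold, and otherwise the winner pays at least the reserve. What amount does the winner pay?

Bids in descending order: Buyer 2 €117, then Buyer 6 €111, then Buyer 5 €70, then Buyer 4 €69, then Buyer 1 €56, then Buyer 3 €22.
Buyer 2 has the highest bid, so Buyer 2 wins.
The second-highest bid is €111, which exceeds the reserve, so that sets the price.

The winner pays €111.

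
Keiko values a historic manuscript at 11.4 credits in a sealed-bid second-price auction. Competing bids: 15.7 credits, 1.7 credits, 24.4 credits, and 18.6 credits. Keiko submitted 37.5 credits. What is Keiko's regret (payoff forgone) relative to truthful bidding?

13.0 credits

The highest competing bid is 24.4 credits.
Bidding truthfully at 11.4 credits: the top bid is 24.4 credits (a rival), so Keiko loses. Payoff = 0.0 credits.
Bidding 37.5 credits: Keiko has the top bid, wins, and pays the second-highest bid 24.4 credits. Payoff = 11.4 credits − 24.4 credits = -13.0 credits.
Regret = truthful payoff − actual payoff = 0.0 credits − -13.0 credits = 13.0 credits.
Deviating from a truthful bid can only lose payoff in a second-price auction — never gain.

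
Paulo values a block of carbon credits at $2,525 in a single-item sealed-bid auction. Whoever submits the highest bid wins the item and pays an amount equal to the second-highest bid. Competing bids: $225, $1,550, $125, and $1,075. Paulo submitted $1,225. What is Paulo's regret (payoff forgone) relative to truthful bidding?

Regret: $975.

The highest competing bid is $1,550.
Bidding truthfully at $2,525: Paulo has the top bid, wins, and pays the second-highest bid $1,550. Payoff = $2,525 − $1,550 = $975.
Bidding $1,225: the top bid is $1,550 (a rival), so Paulo loses. Payoff = $0.
Regret = truthful payoff − actual payoff = $975 − $0 = $975.
Deviating from a truthful bid can only lose payoff in a second-price auction — never gain.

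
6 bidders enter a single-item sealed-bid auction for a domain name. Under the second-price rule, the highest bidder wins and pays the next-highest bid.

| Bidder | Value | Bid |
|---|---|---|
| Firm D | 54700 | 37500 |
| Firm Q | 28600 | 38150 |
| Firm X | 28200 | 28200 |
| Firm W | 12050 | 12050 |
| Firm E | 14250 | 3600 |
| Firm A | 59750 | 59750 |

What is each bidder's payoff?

Bids in descending order: Firm A 59750 > Firm Q 38150 > Firm D 37500 > Firm X 28200 > Firm W 12050 > Firm E 3600.
Firm A has the top bid and wins; the price is the second-highest bid, 38150.
Firm A's payoff = 59750 − 38150 = 21600. All other bidders lose, so their payoff is 0.

Payoffs: Firm D 0, Firm Q 0, Firm X 0, Firm W 0, Firm E 0, Firm A 21600.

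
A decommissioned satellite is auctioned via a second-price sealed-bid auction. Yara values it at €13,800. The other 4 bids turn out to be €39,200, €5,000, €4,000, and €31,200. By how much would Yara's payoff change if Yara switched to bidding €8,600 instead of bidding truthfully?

€0

The highest competing bid is €39,200.
Bidding truthfully at €13,800: the top bid is €39,200 (a rival), so Yara loses. Payoff = €0.
Bidding €8,600: the top bid is €39,200 (a rival), so Yara loses. Payoff = €0.
Change = €0 − €0 = €0.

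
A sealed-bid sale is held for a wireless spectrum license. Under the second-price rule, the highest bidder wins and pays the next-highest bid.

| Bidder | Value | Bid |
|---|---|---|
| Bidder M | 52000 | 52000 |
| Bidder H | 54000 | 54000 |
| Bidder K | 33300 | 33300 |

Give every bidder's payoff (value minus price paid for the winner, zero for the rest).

Bids in descending order: Bidder H 54000 > Bidder M 52000 > Bidder K 33300.
Bidder H has the top bid and wins; the price is the second-highest bid, 52000.
Bidder H's payoff = 54000 − 52000 = 2000. All other bidders lose, so their payoff is 0.

Bidder M 0, Bidder H 2000, Bidder K 0.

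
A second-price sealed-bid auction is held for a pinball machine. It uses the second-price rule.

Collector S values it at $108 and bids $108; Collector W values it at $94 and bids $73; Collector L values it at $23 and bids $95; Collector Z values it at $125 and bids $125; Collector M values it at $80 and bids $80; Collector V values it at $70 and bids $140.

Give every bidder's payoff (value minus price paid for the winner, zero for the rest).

Sorted high to low: Collector V $140; Collector Z $125; Collector S $108; Collector L $95; Collector M $80; Collector W $73.
Collector V has the top bid and wins; the price is the second-highest bid, $125.
Collector V's payoff = $70 − $125 = -$55. All other bidders lose, so their payoff is 0.

Collector S $0, Collector W $0, Collector L $0, Collector Z $0, Collector M $0, Collector V -$55.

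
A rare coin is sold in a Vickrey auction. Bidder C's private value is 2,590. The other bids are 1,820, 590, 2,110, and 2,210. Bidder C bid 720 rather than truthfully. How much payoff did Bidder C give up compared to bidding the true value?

Payoff forgone: 380.

The highest competing bid is 2,210.
Bidding truthfully at 2,590: Bidder C has the top bid, wins, and pays the second-highest bid 2,210. Payoff = 2,590 − 2,210 = 380.
Bidding 720: the top bid is 2,210 (a rival), so Bidder C loses. Payoff = 0.
Regret = truthful payoff − actual payoff = 380 − 0 = 380.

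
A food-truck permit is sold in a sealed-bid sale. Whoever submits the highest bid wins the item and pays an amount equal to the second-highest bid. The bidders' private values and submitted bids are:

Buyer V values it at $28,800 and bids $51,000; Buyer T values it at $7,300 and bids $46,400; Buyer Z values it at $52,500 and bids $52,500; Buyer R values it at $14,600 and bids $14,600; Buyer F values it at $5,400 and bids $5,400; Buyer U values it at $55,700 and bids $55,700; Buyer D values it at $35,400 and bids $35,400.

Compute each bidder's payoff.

Buyer V $0, Buyer T $0, Buyer Z $0, Buyer R $0, Buyer F $0, Buyer U $3,200, Buyer D $0.

Ordered from highest: Buyer U $55,700, then Buyer Z $52,500, then Buyer V $51,000, then Buyer T $46,400, then Buyer D $35,400, then Buyer R $14,600, then Buyer F $5,400.
Buyer U has the top bid and wins; the price is the second-highest bid, $52,500.
Buyer U's payoff = $55,700 − $52,500 = $3,200. All other bidders lose, so their payoff is 0.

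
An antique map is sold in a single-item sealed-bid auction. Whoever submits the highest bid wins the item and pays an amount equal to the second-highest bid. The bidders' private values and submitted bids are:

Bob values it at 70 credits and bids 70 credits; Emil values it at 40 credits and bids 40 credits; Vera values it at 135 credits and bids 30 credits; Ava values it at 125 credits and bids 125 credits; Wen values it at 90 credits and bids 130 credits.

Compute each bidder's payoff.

Bob 0 credits, Emil 0 credits, Vera 0 credits, Ava 0 credits, Wen -35 credits.

Ranking the bids: Wen 130 credits > Ava 125 credits > Bob 70 credits > Emil 40 credits > Vera 30 credits.
Wen has the top bid and wins; the price is the second-highest bid, 125 credits.
Wen's payoff = 90 credits − 125 credits = -35 credits. All other bidders lose, so their payoff is 0.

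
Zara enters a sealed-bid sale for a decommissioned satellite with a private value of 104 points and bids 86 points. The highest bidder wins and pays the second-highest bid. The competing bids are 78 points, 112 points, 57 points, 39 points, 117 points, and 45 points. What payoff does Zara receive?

Highest competing bid: 117 points.
Zara's bid 86 points is not the highest, so Zara loses, pays nothing, and earns zero payoff.

Zara's payoff: 0 points.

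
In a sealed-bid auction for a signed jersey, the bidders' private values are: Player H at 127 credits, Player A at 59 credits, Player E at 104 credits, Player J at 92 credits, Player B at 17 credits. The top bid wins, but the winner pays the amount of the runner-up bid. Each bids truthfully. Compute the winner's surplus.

Sorted high to low: Player H 127 credits, then Player E 104 credits, then Player J 92 credits, then Player A 59 credits, then Player B 17 credits.
Player H wins with the top bid and pays the second-highest, 104 credits.
Surplus = 127 credits − 104 credits = 23 credits.

Winner's surplus: 23 credits.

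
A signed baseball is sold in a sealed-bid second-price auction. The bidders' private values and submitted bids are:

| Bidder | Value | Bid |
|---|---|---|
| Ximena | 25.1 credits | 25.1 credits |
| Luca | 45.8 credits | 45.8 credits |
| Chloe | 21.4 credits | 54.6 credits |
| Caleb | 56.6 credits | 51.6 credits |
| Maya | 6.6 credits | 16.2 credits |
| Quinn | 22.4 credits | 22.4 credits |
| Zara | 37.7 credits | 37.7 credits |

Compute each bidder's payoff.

Ximena 0.0 credits, Luca 0.0 credits, Chloe -30.2 credits, Caleb 0.0 credits, Maya 0.0 credits, Quinn 0.0 credits, Zara 0.0 credits.

Bids in descending order: Chloe 54.6 credits, then Caleb 51.6 credits, then Luca 45.8 credits, then Zara 37.7 credits, then Ximena 25.1 credits, then Quinn 22.4 credits, then Maya 16.2 credits.
Chloe has the top bid and wins; the price is the second-highest bid, 51.6 credits.
Chloe's payoff = 21.4 credits − 51.6 credits = -30.2 credits. All other bidders lose, so their payoff is 0.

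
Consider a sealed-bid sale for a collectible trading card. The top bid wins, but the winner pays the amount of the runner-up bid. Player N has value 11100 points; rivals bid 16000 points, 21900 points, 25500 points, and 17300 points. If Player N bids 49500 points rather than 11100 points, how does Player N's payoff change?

-14400 points

The highest competing bid is 25500 points.
Bidding truthfully at 11100 points: the top bid is 25500 points (a rival), so Player N loses. Payoff = 0 points.
Bidding 49500 points: Player N has the top bid, wins, and pays the second-highest bid 25500 points. Payoff = 11100 points − 25500 points = -14400 points.
Change = -14400 points − 0 points = -14400 points.
This is the dominant-strategy logic: truthful bidding weakly beats any alternative.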